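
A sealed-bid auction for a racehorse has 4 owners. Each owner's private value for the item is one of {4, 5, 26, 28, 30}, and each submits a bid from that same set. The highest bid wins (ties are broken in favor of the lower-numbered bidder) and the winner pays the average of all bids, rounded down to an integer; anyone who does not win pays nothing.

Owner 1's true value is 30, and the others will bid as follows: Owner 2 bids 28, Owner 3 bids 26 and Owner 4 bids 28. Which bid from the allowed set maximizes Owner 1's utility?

Bid 4: loses, pays 0, utility 0.
Bid 5: loses, pays 0, utility 0.
Bid 26: loses, pays 0, utility 0.
Bid 28: wins, pays 27, utility 30 - 27 = 3.
Bid 30: wins, pays 28, utility 30 - 28 = 2.
The best choice is 28 with utility 3.

28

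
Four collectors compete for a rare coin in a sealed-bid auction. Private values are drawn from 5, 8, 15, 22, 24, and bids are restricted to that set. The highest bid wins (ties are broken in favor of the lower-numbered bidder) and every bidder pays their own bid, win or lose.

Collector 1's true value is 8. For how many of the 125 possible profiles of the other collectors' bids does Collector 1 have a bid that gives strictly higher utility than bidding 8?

Others bid (5, 5, 5): truth gives 0; bid 5 gives 3 > 0. Violating.
Others bid (5, 5, 15): truth gives -8; bid 5 gives -5 > -8. Violating.
Others bid (5, 5, 22): truth gives -8; bid 5 gives -5 > -8. Violating.
Others bid (5, 5, 24): truth gives -8; bid 5 gives -5 > -8. Violating.
Others bid (5, 5, 8): truth gives 0; no alternative beats it.
Others bid (5, 8, 5): truth gives 0; no alternative beats it.
(Checking all 125 profiles: 118 have a profitable deviation, 7 do not.)

118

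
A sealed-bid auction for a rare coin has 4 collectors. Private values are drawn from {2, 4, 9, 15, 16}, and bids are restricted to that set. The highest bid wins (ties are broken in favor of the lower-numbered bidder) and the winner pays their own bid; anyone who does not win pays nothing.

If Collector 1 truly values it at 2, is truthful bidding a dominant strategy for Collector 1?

Check each profile of the others' bids and compare truth against every alternative bid.
Others bid (2, 2, 2): truth gives 0, best alternative gives -2.
Others bid (2, 2, 4): truth gives 0, best alternative gives -2.
Others bid (2, 4, 2): truth gives 0, best alternative gives -2.
Others bid (2, 4, 4): truth gives 0, best alternative gives -2.
Others bid (4, 2, 2): truth gives 0, best alternative gives -2.
Others bid (4, 2, 4): truth gives 0, best alternative gives -2.
(Remaining 119 profiles checked similarly; truth is weakly best in each.)
In every case the truthful bid is at least as good as any alternative, so it is a dominant strategy.

Yes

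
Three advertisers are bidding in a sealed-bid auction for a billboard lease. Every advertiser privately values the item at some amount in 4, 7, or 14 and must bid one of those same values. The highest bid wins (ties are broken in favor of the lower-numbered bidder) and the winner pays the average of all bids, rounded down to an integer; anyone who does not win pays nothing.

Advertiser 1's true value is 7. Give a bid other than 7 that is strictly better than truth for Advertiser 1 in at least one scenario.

Suppose Advertiser 2 bids 4 and Advertiser 3 bids 4.
Bid 7: wins, pays 5, utility 7 - 5 = 2.
Bid 4: wins, pays 4, utility 7 - 4 = 3.
So bidding 4 beats truth here (3 > 2).

4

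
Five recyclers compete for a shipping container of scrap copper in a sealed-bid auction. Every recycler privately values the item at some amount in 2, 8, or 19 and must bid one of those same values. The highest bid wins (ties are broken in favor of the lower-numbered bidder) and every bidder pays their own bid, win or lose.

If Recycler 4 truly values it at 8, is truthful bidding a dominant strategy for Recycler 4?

Consider the case where Recycler 1 bids 2, Recycler 2 bids 2, Recycler 3 bids 2 and Recycler 5 bids 19.
Truthful bid 8: loses but pays 8, utility -8.
Bid 2 instead: loses but pays 2, utility -2.
Since -2 > -8, bidding 2 is strictly better here, so truthful bidding is not dominant.

No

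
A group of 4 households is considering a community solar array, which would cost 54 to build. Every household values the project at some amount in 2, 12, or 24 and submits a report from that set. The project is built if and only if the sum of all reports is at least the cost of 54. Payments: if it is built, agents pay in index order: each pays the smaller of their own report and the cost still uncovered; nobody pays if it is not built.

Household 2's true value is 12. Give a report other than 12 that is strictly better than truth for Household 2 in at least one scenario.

2

Suppose Household 1 reports 12, Household 3 reports 24 and Household 4 reports 24.
Report 12: project built, pays 12, utility 12 - 12 = 0.
Report 2: project built, pays 2, utility 12 - 2 = 10.
So reporting 2 beats truth here (10 > 0).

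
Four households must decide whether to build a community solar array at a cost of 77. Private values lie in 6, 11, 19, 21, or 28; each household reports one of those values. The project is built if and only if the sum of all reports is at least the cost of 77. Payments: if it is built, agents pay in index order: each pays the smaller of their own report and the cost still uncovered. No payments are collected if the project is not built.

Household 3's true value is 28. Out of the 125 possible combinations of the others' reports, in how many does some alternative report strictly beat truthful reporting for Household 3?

45

Others report (6, 28, 28): truth gives 0; report 19 gives 9 > 0. Violating.
Others report (11, 19, 28): truth gives 0; report 19 gives 9 > 0. Violating.
Others report (11, 21, 28): truth gives 0; report 19 gives 9 > 0. Violating.
Others report (11, 28, 19): truth gives 0; report 19 gives 9 > 0. Violating.
Others report (6, 6, 6): truth gives 0; no alternative beats it.
Others report (6, 6, 11): truth gives 0; no alternative beats it.
(Checking all 125 profiles: 45 have a profitable deviation, 80 do not.)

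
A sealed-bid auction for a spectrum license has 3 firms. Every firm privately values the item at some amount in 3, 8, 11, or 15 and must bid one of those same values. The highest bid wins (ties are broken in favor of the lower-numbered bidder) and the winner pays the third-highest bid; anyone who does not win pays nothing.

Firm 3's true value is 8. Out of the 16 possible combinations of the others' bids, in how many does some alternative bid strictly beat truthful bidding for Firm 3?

Others bid (3, 8): truth gives 0; bid 11 gives 5 > 0. Violating.
Others bid (3, 11): truth gives 0; bid 15 gives 5 > 0. Violating.
Others bid (8, 3): truth gives 0; bid 11 gives 5 > 0. Violating.
Others bid (11, 3): truth gives 0; bid 15 gives 5 > 0. Violating.
Others bid (3, 3): truth gives 5; no alternative beats it.
Others bid (3, 15): truth gives 0; no alternative beats it.
(Checking all 16 profiles: 4 have a profitable deviation, 12 do not.)

4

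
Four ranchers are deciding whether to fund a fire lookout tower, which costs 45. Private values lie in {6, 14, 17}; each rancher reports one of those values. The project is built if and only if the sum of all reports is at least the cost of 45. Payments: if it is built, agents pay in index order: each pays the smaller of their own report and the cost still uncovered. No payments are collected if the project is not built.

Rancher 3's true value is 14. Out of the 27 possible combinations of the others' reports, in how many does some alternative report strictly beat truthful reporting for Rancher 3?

11

Others report (6, 17, 17): truth gives 0; report 6 gives 8 > 0. Violating.
Others report (14, 14, 14): truth gives 0; report 6 gives 8 > 0. Violating.
Others report (14, 14, 17): truth gives 0; report 6 gives 8 > 0. Violating.
Others report (14, 17, 14): truth gives 0; report 6 gives 8 > 0. Violating.
Others report (6, 6, 6): truth gives 0; no alternative beats it.
Others report (6, 6, 14): truth gives 0; no alternative beats it.
(Checking all 27 profiles: 11 have a profitable deviation, 16 do not.)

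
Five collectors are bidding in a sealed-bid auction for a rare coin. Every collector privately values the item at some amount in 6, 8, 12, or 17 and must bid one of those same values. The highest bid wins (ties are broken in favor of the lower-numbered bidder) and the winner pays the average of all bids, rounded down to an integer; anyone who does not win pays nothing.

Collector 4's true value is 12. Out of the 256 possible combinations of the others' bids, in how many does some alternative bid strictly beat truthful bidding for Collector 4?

65

Others bid (6, 6, 6, 6): truth gives 5; bid 8 gives 6 > 5. Violating.
Others bid (6, 6, 6, 8): truth gives 5; bid 8 gives 6 > 5. Violating.
Others bid (6, 6, 6, 17): truth gives 0; bid 17 gives 2 > 0. Violating.
Others bid (6, 6, 8, 17): truth gives 0; bid 17 gives 2 > 0. Violating.
Others bid (6, 6, 6, 12): truth gives 4; no alternative beats it.
Others bid (6, 6, 8, 6): truth gives 5; no alternative beats it.
(Checking all 256 profiles: 65 have a profitable deviation, 191 do not.)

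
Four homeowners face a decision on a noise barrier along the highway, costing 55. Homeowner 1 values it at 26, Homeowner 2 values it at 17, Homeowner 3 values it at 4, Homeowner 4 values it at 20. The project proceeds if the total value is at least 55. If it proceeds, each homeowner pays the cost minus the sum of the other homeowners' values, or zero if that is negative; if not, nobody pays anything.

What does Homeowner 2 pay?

Total value 67 ≥ cost 55, so the project is built.
The other homeowners' values sum to 50.
Cost minus that sum is 55 - 50 = 5.

5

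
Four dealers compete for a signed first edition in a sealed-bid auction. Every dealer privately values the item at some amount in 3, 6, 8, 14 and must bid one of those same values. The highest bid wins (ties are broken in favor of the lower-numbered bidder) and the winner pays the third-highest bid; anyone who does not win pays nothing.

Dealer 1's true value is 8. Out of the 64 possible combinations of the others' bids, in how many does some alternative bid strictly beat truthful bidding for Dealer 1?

Others bid (3, 3, 14): truth gives 0; bid 14 gives 5 > 0. Violating.
Others bid (3, 6, 14): truth gives 0; bid 14 gives 2 > 0. Violating.
Others bid (3, 14, 3): truth gives 0; bid 14 gives 5 > 0. Violating.
Others bid (3, 14, 6): truth gives 0; bid 14 gives 2 > 0. Violating.
Others bid (3, 3, 3): truth gives 5; no alternative beats it.
Others bid (3, 3, 6): truth gives 5; no alternative beats it.
(Checking all 64 profiles: 12 have a profitable deviation, 52 do not.)

12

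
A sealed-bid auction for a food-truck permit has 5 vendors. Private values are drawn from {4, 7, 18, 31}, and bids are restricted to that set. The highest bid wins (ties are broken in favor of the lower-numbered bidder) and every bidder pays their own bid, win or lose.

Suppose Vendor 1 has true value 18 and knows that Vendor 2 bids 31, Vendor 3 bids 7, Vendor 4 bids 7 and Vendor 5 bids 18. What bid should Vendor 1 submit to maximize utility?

Bid 4: loses but pays 4, utility -4.
Bid 7: loses but pays 7, utility -7.
Bid 18: loses but pays 18, utility -18.
Bid 31: wins, pays 31, utility 18 - 31 = -13.
The best choice is 4 with utility -4.

4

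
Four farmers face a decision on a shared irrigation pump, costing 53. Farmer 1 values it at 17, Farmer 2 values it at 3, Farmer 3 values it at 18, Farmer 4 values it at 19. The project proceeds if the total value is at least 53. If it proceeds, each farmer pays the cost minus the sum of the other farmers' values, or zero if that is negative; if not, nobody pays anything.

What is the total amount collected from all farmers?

Total value 57 ≥ cost 53, so it is built.
Farmer 1: others sum to 40; max(0, 53 - 40) = 13.
Farmer 2: others sum to 54; max(0, 53 - 54) = 0.
Farmer 3: others sum to 39; max(0, 53 - 39) = 14.
Farmer 4: others sum to 38; max(0, 53 - 38) = 15.
Total collected = 13 + 0 + 14 + 15 = 42.

42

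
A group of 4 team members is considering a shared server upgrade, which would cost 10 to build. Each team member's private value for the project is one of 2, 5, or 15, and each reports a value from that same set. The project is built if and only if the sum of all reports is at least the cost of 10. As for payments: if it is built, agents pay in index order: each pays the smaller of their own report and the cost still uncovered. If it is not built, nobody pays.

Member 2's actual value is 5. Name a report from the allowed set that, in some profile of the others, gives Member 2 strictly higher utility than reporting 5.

Suppose Member 1 reports 2, Member 3 reports 2 and Member 4 reports 5.
Report 5: project built, pays 5, utility 5 - 5 = 0.
Report 2: project built, pays 2, utility 5 - 2 = 3.
So reporting 2 beats truth here (3 > 0).

2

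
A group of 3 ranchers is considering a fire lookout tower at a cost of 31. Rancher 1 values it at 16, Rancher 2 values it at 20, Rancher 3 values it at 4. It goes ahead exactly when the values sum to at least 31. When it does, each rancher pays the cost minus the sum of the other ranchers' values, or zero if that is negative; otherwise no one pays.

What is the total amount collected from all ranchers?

Total value 40 ≥ cost 31, so it is built.
Rancher 1: others sum to 24; max(0, 31 - 24) = 7.
Rancher 2: others sum to 20; max(0, 31 - 20) = 11.
Rancher 3: others sum to 36; max(0, 31 - 36) = 0.
Total collected = 7 + 11 + 0 = 18.

18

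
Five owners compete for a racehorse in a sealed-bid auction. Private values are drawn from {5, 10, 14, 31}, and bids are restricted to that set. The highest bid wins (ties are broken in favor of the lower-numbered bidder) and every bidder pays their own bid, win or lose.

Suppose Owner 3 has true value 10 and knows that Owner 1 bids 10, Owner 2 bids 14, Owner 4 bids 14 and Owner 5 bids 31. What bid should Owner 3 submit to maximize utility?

Bid 5: loses but pays 5, utility -5.
Bid 10: loses but pays 10, utility -10.
Bid 14: loses but pays 14, utility -14.
Bid 31: wins, pays 31, utility 10 - 31 = -21.
The best choice is 5 with utility -5.

5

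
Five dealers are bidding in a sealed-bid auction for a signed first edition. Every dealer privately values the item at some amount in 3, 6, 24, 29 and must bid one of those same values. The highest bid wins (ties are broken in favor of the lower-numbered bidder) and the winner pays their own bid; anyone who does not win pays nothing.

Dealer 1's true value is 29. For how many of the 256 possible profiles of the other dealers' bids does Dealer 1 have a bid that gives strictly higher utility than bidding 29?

Others bid (3, 3, 3, 3): truth gives 0; bid 3 gives 26 > 0. Violating.
Others bid (3, 3, 3, 6): truth gives 0; bid 6 gives 23 > 0. Violating.
Others bid (3, 3, 3, 24): truth gives 0; bid 24 gives 5 > 0. Violating.
Others bid (3, 3, 6, 3): truth gives 0; bid 6 gives 23 > 0. Violating.
Others bid (3, 3, 3, 29): truth gives 0; no alternative beats it.
Others bid (3, 3, 6, 29): truth gives 0; no alternative beats it.
(Checking all 256 profiles: 81 have a profitable deviation, 175 do not.)

81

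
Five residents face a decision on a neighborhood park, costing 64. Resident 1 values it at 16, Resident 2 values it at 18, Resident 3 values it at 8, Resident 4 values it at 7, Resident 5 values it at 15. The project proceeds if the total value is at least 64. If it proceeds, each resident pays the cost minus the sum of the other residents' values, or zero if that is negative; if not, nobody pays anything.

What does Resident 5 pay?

15

Total value 64 ≥ cost 64, so the project is built.
The other residents' values sum to 49.
Cost minus that sum is 64 - 49 = 15.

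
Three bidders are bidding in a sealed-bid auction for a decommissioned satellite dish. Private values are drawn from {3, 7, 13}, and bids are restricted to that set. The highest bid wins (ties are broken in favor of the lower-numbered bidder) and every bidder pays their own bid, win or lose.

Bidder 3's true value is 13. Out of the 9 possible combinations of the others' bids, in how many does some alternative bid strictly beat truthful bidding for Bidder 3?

6

Others bid (3, 3): truth gives 0; bid 7 gives 6 > 0. Violating.
Others bid (3, 13): truth gives -13; bid 3 gives -3 > -13. Violating.
Others bid (7, 13): truth gives -13; bid 3 gives -3 > -13. Violating.
Others bid (13, 3): truth gives -13; bid 3 gives -3 > -13. Violating.
Others bid (3, 7): truth gives 0; no alternative beats it.
Others bid (7, 3): truth gives 0; no alternative beats it.
(Checking all 9 profiles: 6 have a profitable deviation, 3 do not.)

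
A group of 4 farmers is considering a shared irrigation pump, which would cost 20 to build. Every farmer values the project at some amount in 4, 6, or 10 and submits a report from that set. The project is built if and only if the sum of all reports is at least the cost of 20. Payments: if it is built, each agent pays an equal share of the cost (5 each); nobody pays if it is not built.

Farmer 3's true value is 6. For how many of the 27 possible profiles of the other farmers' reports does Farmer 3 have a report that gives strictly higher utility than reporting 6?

1

Others report (4, 4, 4): truth gives 0; report 10 gives 1 > 0. Violating.
Others report (4, 4, 6): truth gives 1; no alternative beats it.
Others report (4, 4, 10): truth gives 1; no alternative beats it.
(Checking all 27 profiles: 1 has a profitable deviation, 26 do not.)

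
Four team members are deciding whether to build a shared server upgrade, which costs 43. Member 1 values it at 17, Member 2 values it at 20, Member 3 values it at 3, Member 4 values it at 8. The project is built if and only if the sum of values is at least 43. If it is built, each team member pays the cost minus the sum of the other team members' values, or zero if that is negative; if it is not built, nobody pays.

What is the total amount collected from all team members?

30

Total value 48 ≥ cost 43, so it is built.
Member 1: others sum to 31; max(0, 43 - 31) = 12.
Member 2: others sum to 28; max(0, 43 - 28) = 15.
Member 3: others sum to 45; max(0, 43 - 45) = 0.
Member 4: others sum to 40; max(0, 43 - 40) = 3.
Total collected = 12 + 15 + 0 + 3 = 30.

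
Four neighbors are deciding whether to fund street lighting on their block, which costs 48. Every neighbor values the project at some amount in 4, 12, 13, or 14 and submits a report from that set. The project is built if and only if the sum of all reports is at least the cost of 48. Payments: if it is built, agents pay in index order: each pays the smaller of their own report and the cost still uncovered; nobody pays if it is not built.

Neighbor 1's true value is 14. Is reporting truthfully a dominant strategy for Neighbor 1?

No

Consider the case where Neighbor 2 reports 12, Neighbor 3 reports 12 and Neighbor 4 reports 12.
Truthful report 14: project built, pays 14, utility 14 - 14 = 0.
Report 12 instead: project built, pays 12, utility 14 - 12 = 2.
Since 2 > 0, reporting 12 is strictly better here, so truthful reporting is not dominant.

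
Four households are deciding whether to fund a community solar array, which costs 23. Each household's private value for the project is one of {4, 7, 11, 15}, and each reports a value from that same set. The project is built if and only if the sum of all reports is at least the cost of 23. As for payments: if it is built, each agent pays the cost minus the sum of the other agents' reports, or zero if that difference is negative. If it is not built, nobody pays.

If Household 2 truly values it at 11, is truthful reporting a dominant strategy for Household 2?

Check each profile of the others' reports and compare truth against every alternative report.
Others report (4, 4, 15): truth gives 11, best alternative gives 11.
Others report (4, 7, 15): truth gives 11, best alternative gives 11.
Others report (4, 11, 11): truth gives 11, best alternative gives 11.
Others report (4, 11, 15): truth gives 11, best alternative gives 11.
Others report (4, 15, 4): truth gives 11, best alternative gives 11.
Others report (4, 15, 7): truth gives 11, best alternative gives 11.
(Remaining 58 profiles checked similarly; truth is weakly best in each.)
In every case the truthful report is at least as good as any alternative, so it is a dominant strategy.

Yes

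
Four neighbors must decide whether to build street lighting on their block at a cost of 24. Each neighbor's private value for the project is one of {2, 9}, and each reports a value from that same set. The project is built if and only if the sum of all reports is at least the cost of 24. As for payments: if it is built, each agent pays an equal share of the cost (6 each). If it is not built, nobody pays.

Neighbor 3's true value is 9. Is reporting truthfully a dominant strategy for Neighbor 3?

Check each profile of the others' reports and compare truth against every alternative report.
Others report (2, 9, 9): truth gives 3, best alternative gives 0.
Others report (9, 2, 9): truth gives 3, best alternative gives 0.
Others report (9, 9, 2): truth gives 3, best alternative gives 0.
Others report (9, 9, 9): truth gives 3, best alternative gives 3.
Others report (2, 2, 2): truth gives 0, best alternative gives 0.
Others report (2, 2, 9): truth gives 0, best alternative gives 0.
(Remaining 2 profiles checked similarly; truth is weakly best in each.)
In every case the truthful report is at least as good as any alternative, so it is a dominant strategy.

Yes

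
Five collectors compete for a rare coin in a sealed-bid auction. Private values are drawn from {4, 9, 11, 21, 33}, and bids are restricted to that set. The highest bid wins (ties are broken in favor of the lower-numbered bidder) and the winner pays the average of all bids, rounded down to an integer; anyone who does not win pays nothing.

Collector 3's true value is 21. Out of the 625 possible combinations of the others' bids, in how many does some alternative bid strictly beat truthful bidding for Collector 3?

223

Others bid (4, 4, 4, 4): truth gives 14; bid 9 gives 16 > 14. Violating.
Others bid (4, 4, 4, 9): truth gives 13; bid 9 gives 15 > 13. Violating.
Others bid (4, 4, 4, 11): truth gives 13; bid 11 gives 15 > 13. Violating.
Others bid (4, 4, 4, 33): truth gives 0; bid 33 gives 6 > 0. Violating.
Others bid (4, 4, 4, 21): truth gives 11; no alternative beats it.
Others bid (4, 4, 9, 21): truth gives 10; no alternative beats it.
(Checking all 625 profiles: 223 have a profitable deviation, 402 do not.)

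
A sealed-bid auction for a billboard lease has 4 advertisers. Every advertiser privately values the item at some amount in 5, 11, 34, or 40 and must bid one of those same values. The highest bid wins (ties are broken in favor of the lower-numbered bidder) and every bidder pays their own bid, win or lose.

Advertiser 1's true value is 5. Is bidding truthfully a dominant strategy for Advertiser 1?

Check each profile of the others' bids and compare truth against every alternative bid.
Others bid (5, 5, 5): truth gives 0, best alternative gives -6.
Others bid (5, 5, 34): truth gives -5, best alternative gives -11.
Others bid (5, 5, 40): truth gives -5, best alternative gives -11.
Others bid (5, 11, 34): truth gives -5, best alternative gives -11.
Others bid (5, 11, 40): truth gives -5, best alternative gives -11.
Others bid (5, 34, 5): truth gives -5, best alternative gives -11.
(Remaining 58 profiles checked similarly; truth is weakly best in each.)
In every case the truthful bid is at least as good as any alternative, so it is a dominant strategy.

Yes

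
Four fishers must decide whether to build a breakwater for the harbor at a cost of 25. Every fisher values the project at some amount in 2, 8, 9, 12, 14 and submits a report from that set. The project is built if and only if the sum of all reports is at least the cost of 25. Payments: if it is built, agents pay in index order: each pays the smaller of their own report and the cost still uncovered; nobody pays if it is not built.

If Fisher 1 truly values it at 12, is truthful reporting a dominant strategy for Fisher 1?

Consider the case where Fisher 2 reports 2, Fisher 3 reports 2 and Fisher 4 reports 12.
Truthful report 12: project built, pays 12, utility 12 - 12 = 0.
Report 9 instead: project built, pays 9, utility 12 - 9 = 3.
Since 3 > 0, reporting 9 is strictly better here, so truthful reporting is not dominant.

No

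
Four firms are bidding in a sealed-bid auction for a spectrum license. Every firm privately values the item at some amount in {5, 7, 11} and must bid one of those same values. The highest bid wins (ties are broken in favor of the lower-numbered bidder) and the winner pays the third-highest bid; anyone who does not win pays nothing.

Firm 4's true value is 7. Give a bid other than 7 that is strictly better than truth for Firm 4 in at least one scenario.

11

Suppose Firm 1 bids 5, Firm 2 bids 5 and Firm 3 bids 7.
Bid 7: loses, pays 0, utility 0.
Bid 11: wins, pays 5, utility 7 - 5 = 2.
So bidding 11 beats truth here (2 > 0).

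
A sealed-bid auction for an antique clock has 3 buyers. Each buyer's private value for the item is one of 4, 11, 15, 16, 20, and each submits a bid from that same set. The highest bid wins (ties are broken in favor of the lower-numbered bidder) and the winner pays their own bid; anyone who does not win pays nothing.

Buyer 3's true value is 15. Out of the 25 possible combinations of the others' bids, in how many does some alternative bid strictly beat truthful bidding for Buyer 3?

1

Others bid (4, 4): truth gives 0; bid 11 gives 4 > 0. Violating.
Others bid (4, 11): truth gives 0; no alternative beats it.
Others bid (4, 15): truth gives 0; no alternative beats it.
(Checking all 25 profiles: 1 has a profitable deviation, 24 do not.)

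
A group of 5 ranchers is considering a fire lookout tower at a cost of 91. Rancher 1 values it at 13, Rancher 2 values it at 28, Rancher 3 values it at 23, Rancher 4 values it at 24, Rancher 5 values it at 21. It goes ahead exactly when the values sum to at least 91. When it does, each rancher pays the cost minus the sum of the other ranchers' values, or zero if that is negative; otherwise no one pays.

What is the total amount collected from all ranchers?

24

Total value 109 ≥ cost 91, so it is built.
Rancher 1: others sum to 96; max(0, 91 - 96) = 0.
Rancher 2: others sum to 81; max(0, 91 - 81) = 10.
Rancher 3: others sum to 86; max(0, 91 - 86) = 5.
Rancher 4: others sum to 85; max(0, 91 - 85) = 6.
Rancher 5: others sum to 88; max(0, 91 - 88) = 3.
Total collected = 0 + 10 + 5 + 6 + 3 = 24.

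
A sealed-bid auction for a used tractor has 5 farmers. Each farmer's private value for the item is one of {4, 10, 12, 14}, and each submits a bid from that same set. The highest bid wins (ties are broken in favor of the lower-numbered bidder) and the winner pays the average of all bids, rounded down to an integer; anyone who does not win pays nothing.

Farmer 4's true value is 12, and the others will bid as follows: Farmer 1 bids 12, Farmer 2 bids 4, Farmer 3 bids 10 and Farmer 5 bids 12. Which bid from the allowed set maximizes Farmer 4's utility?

14

Bid 4: loses, pays 0, utility 0.
Bid 10: loses, pays 0, utility 0.
Bid 12: loses, pays 0, utility 0.
Bid 14: wins, pays 10, utility 12 - 10 = 2.
The best choice is 14 with utility 2.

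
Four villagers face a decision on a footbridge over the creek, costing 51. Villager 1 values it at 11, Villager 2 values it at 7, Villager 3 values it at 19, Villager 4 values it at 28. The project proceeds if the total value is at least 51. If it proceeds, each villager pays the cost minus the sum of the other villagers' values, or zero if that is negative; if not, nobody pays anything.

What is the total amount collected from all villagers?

19

Total value 65 ≥ cost 51, so it is built.
Villager 1: others sum to 54; max(0, 51 - 54) = 0.
Villager 2: others sum to 58; max(0, 51 - 58) = 0.
Villager 3: others sum to 46; max(0, 51 - 46) = 5.
Villager 4: others sum to 37; max(0, 51 - 37) = 14.
Total collected = 0 + 0 + 5 + 14 = 19.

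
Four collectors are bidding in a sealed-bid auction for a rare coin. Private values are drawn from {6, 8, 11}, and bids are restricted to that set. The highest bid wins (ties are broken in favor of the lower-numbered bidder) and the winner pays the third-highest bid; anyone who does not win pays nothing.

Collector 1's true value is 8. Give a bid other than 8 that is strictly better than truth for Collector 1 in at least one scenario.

11

Suppose Collector 2 bids 6, Collector 3 bids 6 and Collector 4 bids 11.
Bid 8: loses, pays 0, utility 0.
Bid 11: wins, pays 6, utility 8 - 6 = 2.
So bidding 11 beats truth here (2 > 0).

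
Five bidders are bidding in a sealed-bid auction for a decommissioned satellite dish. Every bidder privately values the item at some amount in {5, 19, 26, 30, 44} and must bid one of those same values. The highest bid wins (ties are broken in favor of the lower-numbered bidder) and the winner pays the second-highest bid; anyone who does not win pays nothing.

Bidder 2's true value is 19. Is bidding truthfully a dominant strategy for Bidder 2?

Yes

Check each profile of the others' bids and compare truth against every alternative bid.
Others bid (5, 5, 5, 5): truth gives 14, best alternative gives 14.
Others bid (5, 5, 5, 19): truth gives 0, best alternative gives 0.
Others bid (5, 5, 5, 26): truth gives 0, best alternative gives 0.
Others bid (5, 5, 5, 30): truth gives 0, best alternative gives 0.
Others bid (5, 5, 5, 44): truth gives 0, best alternative gives 0.
Others bid (5, 5, 19, 5): truth gives 0, best alternative gives 0.
(Remaining 619 profiles checked similarly; truth is weakly best in each.)
In every case the truthful bid is at least as good as any alternative, so it is a dominant strategy.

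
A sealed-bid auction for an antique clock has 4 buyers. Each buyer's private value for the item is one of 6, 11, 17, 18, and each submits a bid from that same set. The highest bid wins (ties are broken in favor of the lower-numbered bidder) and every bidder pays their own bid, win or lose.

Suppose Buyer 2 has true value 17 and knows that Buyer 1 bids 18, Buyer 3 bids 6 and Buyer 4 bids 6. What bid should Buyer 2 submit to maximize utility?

Bid 6: loses but pays 6, utility -6.
Bid 11: loses but pays 11, utility -11.
Bid 17: loses but pays 17, utility -17.
Bid 18: loses but pays 18, utility -18.
The best choice is 6 with utility -6.

6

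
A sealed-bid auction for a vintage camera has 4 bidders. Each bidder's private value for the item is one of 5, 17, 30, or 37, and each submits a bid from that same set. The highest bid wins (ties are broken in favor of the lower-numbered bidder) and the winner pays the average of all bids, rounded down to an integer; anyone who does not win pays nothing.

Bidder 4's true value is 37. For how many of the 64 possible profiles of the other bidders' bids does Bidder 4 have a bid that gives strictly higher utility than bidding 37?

8

Others bid (5, 5, 5): truth gives 24; bid 17 gives 29 > 24. Violating.
Others bid (5, 5, 17): truth gives 21; bid 30 gives 23 > 21. Violating.
Others bid (5, 17, 5): truth gives 21; bid 30 gives 23 > 21. Violating.
Others bid (5, 17, 17): truth gives 18; bid 30 gives 20 > 18. Violating.
Others bid (5, 5, 30): truth gives 18; no alternative beats it.
Others bid (5, 5, 37): truth gives 0; no alternative beats it.
(Checking all 64 profiles: 8 have a profitable deviation, 56 do not.)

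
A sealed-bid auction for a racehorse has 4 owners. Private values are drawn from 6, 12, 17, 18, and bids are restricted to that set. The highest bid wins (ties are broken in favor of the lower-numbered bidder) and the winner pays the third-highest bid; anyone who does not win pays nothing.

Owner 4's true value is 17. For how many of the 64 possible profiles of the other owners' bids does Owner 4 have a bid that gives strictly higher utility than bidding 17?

Others bid (6, 6, 17): truth gives 0; bid 18 gives 11 > 0. Violating.
Others bid (6, 12, 17): truth gives 0; bid 18 gives 5 > 0. Violating.
Others bid (6, 17, 6): truth gives 0; bid 18 gives 11 > 0. Violating.
Others bid (6, 17, 12): truth gives 0; bid 18 gives 5 > 0. Violating.
Others bid (6, 6, 6): truth gives 11; no alternative beats it.
Others bid (6, 6, 12): truth gives 11; no alternative beats it.
(Checking all 64 profiles: 12 have a profitable deviation, 52 do not.)

12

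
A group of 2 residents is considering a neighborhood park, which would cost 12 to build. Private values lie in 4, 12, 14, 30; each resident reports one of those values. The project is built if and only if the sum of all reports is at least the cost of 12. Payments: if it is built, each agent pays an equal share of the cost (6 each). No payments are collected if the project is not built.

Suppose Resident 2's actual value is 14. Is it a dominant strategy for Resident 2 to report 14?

Check each profile of the others' reports and compare truth against every alternative report.
Others report (4): truth gives 8, best alternative gives 8.
Others report (12): truth gives 8, best alternative gives 8.
Others report (14): truth gives 8, best alternative gives 8.
Others report (30): truth gives 8, best alternative gives 8.
In every case the truthful report is at least as good as any alternative, so it is a dominant strategy.

Yes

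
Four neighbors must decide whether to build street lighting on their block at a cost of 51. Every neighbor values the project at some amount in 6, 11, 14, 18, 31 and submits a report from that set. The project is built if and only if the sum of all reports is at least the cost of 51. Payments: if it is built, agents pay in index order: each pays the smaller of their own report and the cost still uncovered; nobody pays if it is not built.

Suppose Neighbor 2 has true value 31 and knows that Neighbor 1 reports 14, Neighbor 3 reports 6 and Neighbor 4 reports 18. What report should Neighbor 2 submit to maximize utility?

Report 6: project not built, utility 0.
Report 11: project not built, utility 0.
Report 14: project built, pays 14, utility 31 - 14 = 17.
Report 18: project built, pays 18, utility 31 - 18 = 13.
Report 31: project built, pays 31, utility 31 - 31 = 0.
The best choice is 14 with utility 17.

14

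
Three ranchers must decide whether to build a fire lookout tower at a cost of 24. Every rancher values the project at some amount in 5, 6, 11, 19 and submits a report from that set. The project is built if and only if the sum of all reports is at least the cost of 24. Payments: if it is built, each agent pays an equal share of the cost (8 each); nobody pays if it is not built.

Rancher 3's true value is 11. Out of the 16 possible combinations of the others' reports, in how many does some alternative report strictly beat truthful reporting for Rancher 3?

4

Others report (5, 5): truth gives 0; report 19 gives 3 > 0. Violating.
Others report (5, 6): truth gives 0; report 19 gives 3 > 0. Violating.
Others report (6, 5): truth gives 0; report 19 gives 3 > 0. Violating.
Others report (6, 6): truth gives 0; report 19 gives 3 > 0. Violating.
Others report (5, 11): truth gives 3; no alternative beats it.
Others report (5, 19): truth gives 3; no alternative beats it.
(Checking all 16 profiles: 4 have a profitable deviation, 12 do not.)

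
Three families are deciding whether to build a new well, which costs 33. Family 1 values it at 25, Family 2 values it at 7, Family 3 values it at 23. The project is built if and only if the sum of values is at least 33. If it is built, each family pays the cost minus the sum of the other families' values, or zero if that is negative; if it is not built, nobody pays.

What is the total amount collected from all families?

4

Total value 55 ≥ cost 33, so it is built.
Family 1: others sum to 30; max(0, 33 - 30) = 3.
Family 2: others sum to 48; max(0, 33 - 48) = 0.
Family 3: others sum to 32; max(0, 33 - 32) = 1.
Total collected = 3 + 0 + 1 = 4.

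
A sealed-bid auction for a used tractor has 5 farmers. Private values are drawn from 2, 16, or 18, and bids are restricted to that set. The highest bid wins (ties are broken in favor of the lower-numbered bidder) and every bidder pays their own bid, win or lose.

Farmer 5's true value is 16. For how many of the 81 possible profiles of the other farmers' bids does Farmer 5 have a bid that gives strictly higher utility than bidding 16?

Others bid (2, 2, 2, 16): truth gives -16; bid 2 gives -2 > -16. Violating.
Others bid (2, 2, 2, 18): truth gives -16; bid 2 gives -2 > -16. Violating.
Others bid (2, 2, 16, 2): truth gives -16; bid 2 gives -2 > -16. Violating.
Others bid (2, 2, 16, 16): truth gives -16; bid 2 gives -2 > -16. Violating.
Others bid (2, 2, 2, 2): truth gives 0; no alternative beats it.
(Checking all 81 profiles: 80 have a profitable deviation, 1 does not.)

80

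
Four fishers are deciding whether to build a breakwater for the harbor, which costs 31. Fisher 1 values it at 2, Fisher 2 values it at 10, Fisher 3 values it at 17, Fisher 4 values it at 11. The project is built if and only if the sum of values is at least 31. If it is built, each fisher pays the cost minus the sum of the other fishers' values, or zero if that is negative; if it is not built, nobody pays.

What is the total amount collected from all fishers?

11

Total value 40 ≥ cost 31, so it is built.
Fisher 1: others sum to 38; max(0, 31 - 38) = 0.
Fisher 2: others sum to 30; max(0, 31 - 30) = 1.
Fisher 3: others sum to 23; max(0, 31 - 23) = 8.
Fisher 4: others sum to 29; max(0, 31 - 29) = 2.
Total collected = 0 + 1 + 8 + 2 = 11.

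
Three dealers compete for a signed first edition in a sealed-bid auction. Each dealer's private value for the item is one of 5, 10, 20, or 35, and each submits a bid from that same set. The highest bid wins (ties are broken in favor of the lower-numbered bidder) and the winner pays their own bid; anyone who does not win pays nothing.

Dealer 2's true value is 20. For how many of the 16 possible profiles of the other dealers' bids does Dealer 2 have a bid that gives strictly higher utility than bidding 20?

2

Others bid (5, 5): truth gives 0; bid 10 gives 10 > 0. Violating.
Others bid (5, 10): truth gives 0; bid 10 gives 10 > 0. Violating.
Others bid (5, 20): truth gives 0; no alternative beats it.
Others bid (5, 35): truth gives 0; no alternative beats it.
(Checking all 16 profiles: 2 have a profitable deviation, 14 do not.)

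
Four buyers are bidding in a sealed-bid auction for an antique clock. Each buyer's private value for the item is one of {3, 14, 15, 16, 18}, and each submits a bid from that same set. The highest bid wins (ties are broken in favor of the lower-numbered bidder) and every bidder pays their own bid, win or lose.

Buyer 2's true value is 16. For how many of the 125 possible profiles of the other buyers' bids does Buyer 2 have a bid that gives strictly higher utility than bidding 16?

95

Others bid (3, 3, 3): truth gives 0; bid 14 gives 2 > 0. Violating.
Others bid (3, 3, 14): truth gives 0; bid 14 gives 2 > 0. Violating.
Others bid (3, 3, 15): truth gives 0; bid 15 gives 1 > 0. Violating.
Others bid (3, 3, 18): truth gives -16; bid 18 gives -2 > -16. Violating.
Others bid (3, 3, 16): truth gives 0; no alternative beats it.
Others bid (3, 14, 16): truth gives 0; no alternative beats it.
(Checking all 125 profiles: 95 have a profitable deviation, 30 do not.)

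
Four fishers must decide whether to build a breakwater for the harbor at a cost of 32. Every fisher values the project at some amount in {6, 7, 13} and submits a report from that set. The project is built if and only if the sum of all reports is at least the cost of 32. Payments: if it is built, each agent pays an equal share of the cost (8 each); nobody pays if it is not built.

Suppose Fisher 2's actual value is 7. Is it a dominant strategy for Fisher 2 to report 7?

No

Consider the case where Fisher 1 reports 6, Fisher 3 reports 6 and Fisher 4 reports 13.
Truthful report 7: project built, pays 8, utility 7 - 8 = -1.
Report 6 instead: project not built, utility 0.
Since 0 > -1, reporting 6 is strictly better here, so truthful reporting is not dominant.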